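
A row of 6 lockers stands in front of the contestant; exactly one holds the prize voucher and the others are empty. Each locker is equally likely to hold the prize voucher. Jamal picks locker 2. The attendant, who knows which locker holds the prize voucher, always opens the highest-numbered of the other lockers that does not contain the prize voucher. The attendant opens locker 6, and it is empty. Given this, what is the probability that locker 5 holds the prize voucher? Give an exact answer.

1/5

Consider each possible location of the prize voucher in turn.
If it is in any of lockers 1, 2, 3, 4, and 5 (prior 1/6 each): locker 6 is the highest-numbered option available, probability 1; weight (1/6)·1 = 1/6 each.
If it is in locker 6 (prior 1/6): the attendant opened locker 6, so this case is ruled out; weight (1/6)·0 = 0.
The weights sum to 5/6.
So P(the prize voucher in locker 5 | the attendant opened locker 6) = (1/6) / (5/6) = 1/5.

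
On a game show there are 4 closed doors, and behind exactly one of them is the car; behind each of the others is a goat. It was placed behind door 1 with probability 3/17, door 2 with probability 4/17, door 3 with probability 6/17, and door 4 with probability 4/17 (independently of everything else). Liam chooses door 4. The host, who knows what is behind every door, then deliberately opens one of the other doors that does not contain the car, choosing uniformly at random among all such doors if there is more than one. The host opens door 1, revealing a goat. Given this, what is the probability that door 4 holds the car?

Apply Bayes' rule, conditioning on where the car actually is.
If it is behind door 1 (prior 3/17): the host opened door 1, so this case is ruled out; weight (3/17)·0 = 0.
If it is behind door 2 (prior 4/17): the host has 2 equally likely choices, so probability 1/2; weight (4/17)·(1/2) = 2/17.
If it is behind door 3 (prior 6/17): the host has 2 equally likely choices, so probability 1/2; weight (6/17)·(1/2) = 3/17.
If it is behind door 4 (prior 4/17): the host has 3 equally likely choices, so probability 1/3; weight (4/17)·(1/3) = 4/51.
The weights sum to 19/51.
So P(the car behind door 4 | the host opened door 1) = (4/51) / (19/51) = 4/19.

4/19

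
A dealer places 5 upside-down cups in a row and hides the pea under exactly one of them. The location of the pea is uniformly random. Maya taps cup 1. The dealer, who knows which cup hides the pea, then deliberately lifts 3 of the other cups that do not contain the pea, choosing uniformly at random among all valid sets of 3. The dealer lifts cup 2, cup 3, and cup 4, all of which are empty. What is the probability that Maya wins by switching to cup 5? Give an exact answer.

4/5

Consider each possible location of the pea in turn.
If it is under cup 1 (prior 1/5): the dealer has 4 equally likely choices, so probability 1/4; weight (1/5)·(1/4) = 1/20.
If it is under any of cups 2, 3, and 4 (prior 1/5 each): that cup was opened and seen not to hold the prize — ruled out; weight (1/5)·0 = 0 each.
If it is under cup 5 (prior 1/5): the dealer has no choice, probability 1; weight (1/5)·1 = 1/5.
The weights sum to 1/4.
So P(the pea under cup 5 | the dealer opened cup 2, cup 3, and cup 4) = (1/5) / (1/4) = 4/5.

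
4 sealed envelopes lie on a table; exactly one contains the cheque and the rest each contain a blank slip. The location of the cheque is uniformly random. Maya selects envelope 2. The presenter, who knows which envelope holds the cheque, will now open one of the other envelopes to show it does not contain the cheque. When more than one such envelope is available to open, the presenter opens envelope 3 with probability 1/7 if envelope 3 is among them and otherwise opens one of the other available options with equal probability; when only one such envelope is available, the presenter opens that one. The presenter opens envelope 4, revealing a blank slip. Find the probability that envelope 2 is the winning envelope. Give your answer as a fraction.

Condition on the true location of the cheque.
If it is in envelope 1 (prior 1/4): envelope 3 is available but not opened, probability 6/7; weight (1/4)·(6/7) = 3/14.
If it is in envelope 2 (prior 1/4): envelope 3 is available but not opened; envelope 4 gets probability (1 − 1/7)/2 = 3/7; weight (1/4)·(3/7) = 3/28.
If it is in envelope 3 (prior 1/4): envelope 3 holds the prize so is unavailable; the presenter chooses uniformly among the 2 others, probability 1/2; weight (1/4)·(1/2) = 1/8.
If it is in envelope 4 (prior 1/4): the presenter opened envelope 4, so this case is ruled out; weight (1/4)·0 = 0.
The weights sum to 25/56.
So P(the cheque in envelope 2 | the presenter opened envelope 4) = (3/28) / (25/56) = 6/25.

6/25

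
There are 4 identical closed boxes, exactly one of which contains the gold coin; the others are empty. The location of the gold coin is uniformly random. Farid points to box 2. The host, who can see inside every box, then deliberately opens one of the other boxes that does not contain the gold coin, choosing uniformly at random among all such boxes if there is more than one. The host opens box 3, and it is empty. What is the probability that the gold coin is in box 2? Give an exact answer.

1/4

Condition on the true location of the gold coin.
If it is in either of boxes 1 and 4 (prior 1/4 each): the host has 2 equally likely choices, so probability 1/2; weight (1/4)·(1/2) = 1/8 each.
If it is in box 2 (prior 1/4): the host has 3 equally likely choices, so probability 1/3; weight (1/4)·(1/3) = 1/12.
If it is in box 3 (prior 1/4): the host opened box 3, so this case is ruled out; weight (1/4)·0 = 0.
The weights sum to 1/3.
So P(the gold coin in box 2 | the host opened box 3) = (1/12) / (1/3) = 1/4.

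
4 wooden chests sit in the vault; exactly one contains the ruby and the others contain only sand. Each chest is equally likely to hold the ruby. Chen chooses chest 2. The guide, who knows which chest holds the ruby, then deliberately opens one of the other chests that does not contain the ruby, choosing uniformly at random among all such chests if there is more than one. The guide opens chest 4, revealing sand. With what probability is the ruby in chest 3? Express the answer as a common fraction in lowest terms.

Apply Bayes' rule, conditioning on where the ruby actually is.
If it is in either of chests 1 and 3 (prior 1/4 each): the guide has 2 equally likely choices, so probability 1/2; weight (1/4)·(1/2) = 1/8 each.
If it is in chest 2 (prior 1/4): the guide has 3 equally likely choices, so probability 1/3; weight (1/4)·(1/3) = 1/12.
If it is in chest 4 (prior 1/4): the guide opened chest 4, so this case is ruled out; weight (1/4)·0 = 0.
The weights sum to 1/3.
So P(the ruby in chest 3 | the guide opened chest 4) = (1/8) / (1/3) = 3/8.

3/8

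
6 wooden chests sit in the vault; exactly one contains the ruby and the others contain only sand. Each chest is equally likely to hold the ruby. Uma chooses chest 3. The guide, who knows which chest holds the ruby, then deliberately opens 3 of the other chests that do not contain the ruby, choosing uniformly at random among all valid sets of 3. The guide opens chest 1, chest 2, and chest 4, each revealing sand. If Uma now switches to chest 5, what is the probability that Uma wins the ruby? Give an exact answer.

5/12

Apply Bayes' rule, conditioning on where the ruby actually is.
If it is in any of chests 1, 2, and 4 (prior 1/6 each): that chest was opened and seen not to hold the prize — ruled out; weight (1/6)·0 = 0 each.
If it is in chest 3 (prior 1/6): the guide has 10 equally likely choices, so probability 1/10; weight (1/6)·(1/10) = 1/60.
If it is in either of chests 5 and 6 (prior 1/6 each): the guide has 4 equally likely choices, so probability 1/4; weight (1/6)·(1/4) = 1/24 each.
The weights sum to 1/10.
So P(the ruby in chest 5 | the guide opened chest 1, chest 2, and chest 4) = (1/24) / (1/10) = 5/12.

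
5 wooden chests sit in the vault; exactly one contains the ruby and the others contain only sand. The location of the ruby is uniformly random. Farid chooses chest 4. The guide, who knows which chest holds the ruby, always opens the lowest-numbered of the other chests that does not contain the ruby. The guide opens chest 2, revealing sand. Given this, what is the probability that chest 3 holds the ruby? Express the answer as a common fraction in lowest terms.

0

Consider each possible location of the ruby in turn.
If it is in chest 1 (prior 1/5): chest 2 is the lowest-numbered option available, probability 1; weight (1/5)·1 = 1/5.
If it is in chest 2 (prior 1/5): the guide opened chest 2, so this case is ruled out; weight (1/5)·0 = 0.
If it is in any of chests 3, 4, and 5 (prior 1/5 each): the guide would have opened chest 1 instead, probability 0; weight (1/5)·0 = 0 each.
The weights sum to 1/5.
So P(the ruby in chest 3 | the guide opened chest 2) = 0 / (1/5) = 0.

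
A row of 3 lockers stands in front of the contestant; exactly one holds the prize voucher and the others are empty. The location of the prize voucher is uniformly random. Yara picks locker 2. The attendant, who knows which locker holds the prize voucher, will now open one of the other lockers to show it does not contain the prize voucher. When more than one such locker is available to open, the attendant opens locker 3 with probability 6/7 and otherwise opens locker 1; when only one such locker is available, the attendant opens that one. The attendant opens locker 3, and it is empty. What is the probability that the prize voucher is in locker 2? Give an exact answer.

Consider each possible location of the prize voucher in turn.
If it is in locker 1 (prior 1/3): only locker 3 is available, probability 1; weight (1/3)·1 = 1/3.
If it is in locker 2 (prior 1/3): locker 3 is available, opened with probability 6/7; weight (1/3)·(6/7) = 2/7.
If it is in locker 3 (prior 1/3): the attendant opened locker 3, so this case is ruled out; weight (1/3)·0 = 0.
The weights sum to 13/21.
So P(the prize voucher in locker 2 | the attendant opened locker 3) = (2/7) / (13/21) = 6/13.

6/13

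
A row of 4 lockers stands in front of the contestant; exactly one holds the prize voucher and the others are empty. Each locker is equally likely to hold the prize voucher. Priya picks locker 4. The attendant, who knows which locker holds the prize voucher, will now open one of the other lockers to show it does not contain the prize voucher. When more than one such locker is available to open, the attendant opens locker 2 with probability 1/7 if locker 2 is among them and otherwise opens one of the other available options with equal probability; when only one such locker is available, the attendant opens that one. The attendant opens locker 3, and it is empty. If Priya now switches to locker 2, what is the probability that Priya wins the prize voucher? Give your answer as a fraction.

7/25

Condition on the true location of the prize voucher.
If it is in locker 1 (prior 1/4): locker 2 is available but not opened, probability 6/7; weight (1/4)·(6/7) = 3/14.
If it is in locker 2 (prior 1/4): locker 2 holds the prize so is unavailable; the attendant chooses uniformly among the 2 others, probability 1/2; weight (1/4)·(1/2) = 1/8.
If it is in locker 3 (prior 1/4): the attendant opened locker 3, so this case is ruled out; weight (1/4)·0 = 0.
If it is in locker 4 (prior 1/4): locker 2 is available but not opened; locker 3 gets probability (1 − 1/7)/2 = 3/7; weight (1/4)·(3/7) = 3/28.
The weights sum to 25/56.
So P(the prize voucher in locker 2 | the attendant opened locker 3) = (1/8) / (25/56) = 7/25.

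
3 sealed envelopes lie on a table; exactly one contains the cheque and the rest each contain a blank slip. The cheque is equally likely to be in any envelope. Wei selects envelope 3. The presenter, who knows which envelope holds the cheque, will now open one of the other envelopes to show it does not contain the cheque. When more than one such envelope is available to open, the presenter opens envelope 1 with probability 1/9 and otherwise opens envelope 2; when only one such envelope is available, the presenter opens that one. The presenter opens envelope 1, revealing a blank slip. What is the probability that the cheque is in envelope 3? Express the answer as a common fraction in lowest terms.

1/10

Apply Bayes' rule, conditioning on where the cheque actually is.
If it is in envelope 1 (prior 1/3): the presenter opened envelope 1, so this case is ruled out; weight (1/3)·0 = 0.
If it is in envelope 2 (prior 1/3): only envelope 1 is available, probability 1; weight (1/3)·1 = 1/3.
If it is in envelope 3 (prior 1/3): envelope 1 is available, opened with probability 1/9; weight (1/3)·(1/9) = 1/27.
The weights sum to 10/27.
So P(the cheque in envelope 3 | the presenter opened envelope 1) = (1/27) / (10/27) = 1/10.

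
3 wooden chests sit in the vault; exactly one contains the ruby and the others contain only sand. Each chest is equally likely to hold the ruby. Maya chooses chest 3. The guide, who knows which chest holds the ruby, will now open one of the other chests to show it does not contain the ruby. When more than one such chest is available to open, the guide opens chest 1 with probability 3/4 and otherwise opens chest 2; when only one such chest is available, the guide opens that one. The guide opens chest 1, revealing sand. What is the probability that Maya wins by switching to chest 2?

4/7

Consider each possible location of the ruby in turn.
If it is in chest 1 (prior 1/3): the guide opened chest 1, so this case is ruled out; weight (1/3)·0 = 0.
If it is in chest 2 (prior 1/3): only chest 1 is available, probability 1; weight (1/3)·1 = 1/3.
If it is in chest 3 (prior 1/3): chest 1 is available, opened with probability 3/4; weight (1/3)·(3/4) = 1/4.
The weights sum to 7/12.
So P(the ruby in chest 2 | the guide opened chest 1) = (1/3) / (7/12) = 4/7.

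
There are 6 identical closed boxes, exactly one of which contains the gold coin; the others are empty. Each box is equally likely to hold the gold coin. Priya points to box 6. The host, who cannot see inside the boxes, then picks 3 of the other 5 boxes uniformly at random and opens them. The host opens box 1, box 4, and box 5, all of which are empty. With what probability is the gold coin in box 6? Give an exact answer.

Apply Bayes' rule, conditioning on where the gold coin actually is.
If it is in any of boxes 1, 4, and 5 (prior 1/6 each): that box was opened and seen not to hold the prize — ruled out; weight (1/6)·0 = 0 each.
If it is in any of boxes 2, 3, and 6 (prior 1/6 each): the host picks exactly this set with probability 1/10 regardless, and none is the prize; weight (1/6)·(1/10) = 1/60 each.
The weights sum to 1/20.
So P(the gold coin in box 6 | the host opened box 1, box 4, and box 5) = (1/60) / (1/20) = 1/3.

1/3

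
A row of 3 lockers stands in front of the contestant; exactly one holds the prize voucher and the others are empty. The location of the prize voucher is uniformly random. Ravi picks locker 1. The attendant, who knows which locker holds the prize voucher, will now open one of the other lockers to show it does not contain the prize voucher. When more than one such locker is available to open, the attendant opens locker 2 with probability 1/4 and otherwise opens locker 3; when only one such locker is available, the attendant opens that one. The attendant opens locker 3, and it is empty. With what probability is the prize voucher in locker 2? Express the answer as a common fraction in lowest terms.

Apply Bayes' rule, conditioning on where the prize voucher actually is.
If it is in locker 1 (prior 1/3): locker 2 is available but not opened, probability 3/4; weight (1/3)·(3/4) = 1/4.
If it is in locker 2 (prior 1/3): only locker 3 is available, probability 1; weight (1/3)·1 = 1/3.
If it is in locker 3 (prior 1/3): the attendant opened locker 3, so this case is ruled out; weight (1/3)·0 = 0.
The weights sum to 7/12.
So P(the prize voucher in locker 2 | the attendant opened locker 3) = (1/3) / (7/12) = 4/7.

4/7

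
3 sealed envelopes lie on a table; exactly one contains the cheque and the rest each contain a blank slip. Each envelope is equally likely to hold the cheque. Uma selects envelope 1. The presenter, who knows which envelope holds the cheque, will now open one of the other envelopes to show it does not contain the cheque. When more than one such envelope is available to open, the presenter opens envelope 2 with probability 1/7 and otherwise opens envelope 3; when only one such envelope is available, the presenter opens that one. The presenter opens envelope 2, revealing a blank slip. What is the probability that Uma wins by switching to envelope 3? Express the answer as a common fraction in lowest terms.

7/8

Condition on the true location of the cheque.
If it is in envelope 1 (prior 1/3): envelope 2 is available, opened with probability 1/7; weight (1/3)·(1/7) = 1/21.
If it is in envelope 2 (prior 1/3): the presenter opened envelope 2, so this case is ruled out; weight (1/3)·0 = 0.
If it is in envelope 3 (prior 1/3): only envelope 2 is available, probability 1; weight (1/3)·1 = 1/3.
The weights sum to 8/21.
So P(the cheque in envelope 3 | the presenter opened envelope 2) = (1/3) / (8/21) = 7/8.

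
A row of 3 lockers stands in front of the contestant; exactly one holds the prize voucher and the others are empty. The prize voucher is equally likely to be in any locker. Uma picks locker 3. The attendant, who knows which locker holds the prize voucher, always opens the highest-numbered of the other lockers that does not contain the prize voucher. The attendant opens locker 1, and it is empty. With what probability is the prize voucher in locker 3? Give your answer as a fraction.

0

Apply Bayes' rule, conditioning on where the prize voucher actually is.
If it is in locker 1 (prior 1/3): the attendant opened locker 1, so this case is ruled out; weight (1/3)·0 = 0.
If it is in locker 2 (prior 1/3): locker 1 is the highest-numbered option available, probability 1; weight (1/3)·1 = 1/3.
If it is in locker 3 (prior 1/3): the attendant would have opened locker 2 instead, probability 0; weight (1/3)·0 = 0.
The weights sum to 1/3.
So P(the prize voucher in locker 3 | the attendant opened locker 1) = 0 / (1/3) = 0.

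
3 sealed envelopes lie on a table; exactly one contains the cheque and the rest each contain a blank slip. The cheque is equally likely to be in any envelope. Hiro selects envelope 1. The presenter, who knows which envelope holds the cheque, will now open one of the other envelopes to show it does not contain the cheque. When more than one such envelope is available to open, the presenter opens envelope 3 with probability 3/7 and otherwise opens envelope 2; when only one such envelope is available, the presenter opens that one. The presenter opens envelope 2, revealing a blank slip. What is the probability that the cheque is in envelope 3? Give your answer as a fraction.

Apply Bayes' rule, conditioning on where the cheque actually is.
If it is in envelope 1 (prior 1/3): envelope 3 is available but not opened, probability 4/7; weight (1/3)·(4/7) = 4/21.
If it is in envelope 2 (prior 1/3): the presenter opened envelope 2, so this case is ruled out; weight (1/3)·0 = 0.
If it is in envelope 3 (prior 1/3): only envelope 2 is available, probability 1; weight (1/3)·1 = 1/3.
The weights sum to 11/21.
So P(the cheque in envelope 3 | the presenter opened envelope 2) = (1/3) / (11/21) = 7/11.

7/11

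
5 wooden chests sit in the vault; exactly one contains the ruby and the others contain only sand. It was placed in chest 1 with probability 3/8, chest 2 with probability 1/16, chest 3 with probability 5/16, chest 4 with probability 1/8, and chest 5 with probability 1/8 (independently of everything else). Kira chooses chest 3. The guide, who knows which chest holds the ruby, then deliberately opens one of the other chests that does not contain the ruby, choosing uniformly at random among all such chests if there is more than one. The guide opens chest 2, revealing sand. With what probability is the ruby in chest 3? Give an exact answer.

3/11

Apply Bayes' rule, conditioning on where the ruby actually is.
If it is in chest 1 (prior 3/8): the guide has 3 equally likely choices, so probability 1/3; weight (3/8)·(1/3) = 1/8.
If it is in chest 2 (prior 1/16): the guide opened chest 2, so this case is ruled out; weight (1/16)·0 = 0.
If it is in chest 3 (prior 5/16): the guide has 4 equally likely choices, so probability 1/4; weight (5/16)·(1/4) = 5/64.
If it is in either of chests 4 and 5 (prior 1/8 each): the guide has 3 equally likely choices, so probability 1/3; weight (1/8)·(1/3) = 1/24 each.
The weights sum to 55/192.
So P(the ruby in chest 3 | the guide opened chest 2) = (5/64) / (55/192) = 3/11.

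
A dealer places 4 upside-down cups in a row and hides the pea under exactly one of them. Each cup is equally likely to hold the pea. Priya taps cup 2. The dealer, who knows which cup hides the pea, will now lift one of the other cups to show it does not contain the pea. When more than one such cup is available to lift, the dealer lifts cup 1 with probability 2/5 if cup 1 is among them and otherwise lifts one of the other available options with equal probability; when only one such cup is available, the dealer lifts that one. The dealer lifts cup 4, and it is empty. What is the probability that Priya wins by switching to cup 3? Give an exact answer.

Consider each possible location of the pea in turn.
If it is under cup 1 (prior 1/4): cup 1 holds the prize so is unavailable; the dealer chooses uniformly among the 2 others, probability 1/2; weight (1/4)·(1/2) = 1/8.
If it is under cup 2 (prior 1/4): cup 1 is available but not opened; cup 4 gets probability (1 − 2/5)/2 = 3/10; weight (1/4)·(3/10) = 3/40.
If it is under cup 3 (prior 1/4): cup 1 is available but not opened, probability 3/5; weight (1/4)·(3/5) = 3/20.
If it is under cup 4 (prior 1/4): the dealer opened cup 4, so this case is ruled out; weight (1/4)·0 = 0.
The weights sum to 7/20.
So P(the pea under cup 3 | the dealer opened cup 4) = (3/20) / (7/20) = 3/7.

3/7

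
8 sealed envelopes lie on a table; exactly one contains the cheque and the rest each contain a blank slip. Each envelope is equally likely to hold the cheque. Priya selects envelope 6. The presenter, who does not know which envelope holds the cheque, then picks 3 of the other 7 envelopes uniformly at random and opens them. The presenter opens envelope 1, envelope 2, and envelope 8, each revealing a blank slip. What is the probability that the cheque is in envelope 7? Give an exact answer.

Consider each possible location of the cheque in turn.
If it is in any of envelopes 1, 2, and 8 (prior 1/8 each): that envelope was opened and seen not to hold the prize — ruled out; weight (1/8)·0 = 0 each.
If it is in any of envelopes 3, 4, 5, 6, and 7 (prior 1/8 each): the presenter picks exactly this set with probability 1/35 regardless, and none is the prize; weight (1/8)·(1/35) = 1/280 each.
The weights sum to 1/56.
So P(the cheque in envelope 7 | the presenter opened envelope 1, envelope 2, and envelope 8) = (1/280) / (1/56) = 1/5.

1/5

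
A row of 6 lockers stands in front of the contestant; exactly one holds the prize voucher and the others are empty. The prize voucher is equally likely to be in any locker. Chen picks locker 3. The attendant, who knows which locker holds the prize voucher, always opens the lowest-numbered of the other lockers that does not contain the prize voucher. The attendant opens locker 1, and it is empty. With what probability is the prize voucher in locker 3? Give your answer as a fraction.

1/5

Consider each possible location of the prize voucher in turn.
If it is in locker 1 (prior 1/6): the attendant opened locker 1, so this case is ruled out; weight (1/6)·0 = 0.
If it is in any of lockers 2, 3, 4, 5, and 6 (prior 1/6 each): locker 1 is the lowest-numbered option available, probability 1; weight (1/6)·1 = 1/6 each.
The weights sum to 5/6.
So P(the prize voucher in locker 3 | the attendant opened locker 1) = (1/6) / (5/6) = 1/5.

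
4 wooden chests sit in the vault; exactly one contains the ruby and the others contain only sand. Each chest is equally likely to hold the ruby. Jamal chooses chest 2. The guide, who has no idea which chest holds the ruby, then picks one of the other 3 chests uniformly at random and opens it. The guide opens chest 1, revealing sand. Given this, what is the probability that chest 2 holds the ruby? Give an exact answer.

1/3

Consider each possible location of the ruby in turn.
If it is in chest 1 (prior 1/4): the guide opened chest 1, so this case is ruled out; weight (1/4)·0 = 0.
If it is in any of chests 2, 3, and 4 (prior 1/4 each): the guide picks chest 1 with probability 1/3 regardless, and it is not the prize; weight (1/4)·(1/3) = 1/12 each.
The weights sum to 1/4.
So P(the ruby in chest 2 | the guide opened chest 1) = (1/12) / (1/4) = 1/3.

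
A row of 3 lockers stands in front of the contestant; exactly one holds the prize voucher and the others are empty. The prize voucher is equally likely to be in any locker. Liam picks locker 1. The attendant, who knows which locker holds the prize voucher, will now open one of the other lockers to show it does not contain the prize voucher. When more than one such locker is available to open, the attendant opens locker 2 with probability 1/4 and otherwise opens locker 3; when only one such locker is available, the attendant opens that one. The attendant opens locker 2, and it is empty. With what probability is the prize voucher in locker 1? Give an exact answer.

1/5

Consider each possible location of the prize voucher in turn.
If it is in locker 1 (prior 1/3): locker 2 is available, opened with probability 1/4; weight (1/3)·(1/4) = 1/12.
If it is in locker 2 (prior 1/3): the attendant opened locker 2, so this case is ruled out; weight (1/3)·0 = 0.
If it is in locker 3 (prior 1/3): only locker 2 is available, probability 1; weight (1/3)·1 = 1/3.
The weights sum to 5/12.
So P(the prize voucher in locker 1 | the attendant opened locker 2) = (1/12) / (5/12) = 1/5.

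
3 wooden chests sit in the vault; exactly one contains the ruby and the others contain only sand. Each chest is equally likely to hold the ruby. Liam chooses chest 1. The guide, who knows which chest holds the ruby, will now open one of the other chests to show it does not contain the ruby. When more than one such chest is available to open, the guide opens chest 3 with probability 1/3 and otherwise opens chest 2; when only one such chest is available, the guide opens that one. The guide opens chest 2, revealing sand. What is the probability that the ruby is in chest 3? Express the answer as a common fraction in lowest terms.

3/5

Apply Bayes' rule, conditioning on where the ruby actually is.
If it is in chest 1 (prior 1/3): chest 3 is available but not opened, probability 2/3; weight (1/3)·(2/3) = 2/9.
If it is in chest 2 (prior 1/3): the guide opened chest 2, so this case is ruled out; weight (1/3)·0 = 0.
If it is in chest 3 (prior 1/3): only chest 2 is available, probability 1; weight (1/3)·1 = 1/3.
The weights sum to 5/9.
So P(the ruby in chest 3 | the guide opened chest 2) = (1/3) / (5/9) = 3/5.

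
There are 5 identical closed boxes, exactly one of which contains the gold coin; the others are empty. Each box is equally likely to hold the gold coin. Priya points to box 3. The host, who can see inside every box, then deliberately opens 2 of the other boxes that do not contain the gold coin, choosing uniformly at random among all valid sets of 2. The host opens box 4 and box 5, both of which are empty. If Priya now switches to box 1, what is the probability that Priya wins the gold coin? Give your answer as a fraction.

2/5

Apply Bayes' rule, conditioning on where the gold coin actually is.
If it is in either of boxes 1 and 2 (prior 1/5 each): the host has 3 equally likely choices, so probability 1/3; weight (1/5)·(1/3) = 1/15 each.
If it is in box 3 (prior 1/5): the host has 6 equally likely choices, so probability 1/6; weight (1/5)·(1/6) = 1/30.
If it is in either of boxes 4 and 5 (prior 1/5 each): that box was opened and seen not to hold the prize — ruled out; weight (1/5)·0 = 0 each.
The weights sum to 1/6.
So P(the gold coin in box 1 | the host opened box 4 and box 5) = (1/15) / (1/6) = 2/5.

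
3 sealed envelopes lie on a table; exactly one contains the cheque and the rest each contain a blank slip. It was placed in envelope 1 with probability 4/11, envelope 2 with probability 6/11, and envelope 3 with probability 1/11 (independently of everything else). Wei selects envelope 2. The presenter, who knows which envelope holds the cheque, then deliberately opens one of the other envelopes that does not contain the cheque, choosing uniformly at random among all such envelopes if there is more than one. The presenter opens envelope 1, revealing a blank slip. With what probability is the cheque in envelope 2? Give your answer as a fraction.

3/4

Apply Bayes' rule, conditioning on where the cheque actually is.
If it is in envelope 1 (prior 4/11): the presenter opened envelope 1, so this case is ruled out; weight (4/11)·0 = 0.
If it is in envelope 2 (prior 6/11): the presenter has 2 equally likely choices, so probability 1/2; weight (6/11)·(1/2) = 3/11.
If it is in envelope 3 (prior 1/11): the presenter has no choice, probability 1; weight (1/11)·1 = 1/11.
The weights sum to 4/11.
So P(the cheque in envelope 2 | the presenter opened envelope 1) = (3/11) / (4/11) = 3/4.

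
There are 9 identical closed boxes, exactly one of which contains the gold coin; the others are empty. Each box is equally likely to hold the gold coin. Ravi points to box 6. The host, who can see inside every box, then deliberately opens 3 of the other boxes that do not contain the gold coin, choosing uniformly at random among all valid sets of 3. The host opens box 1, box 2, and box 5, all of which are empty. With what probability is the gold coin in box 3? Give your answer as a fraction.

Condition on the true location of the gold coin.
If it is in any of boxes 1, 2, and 5 (prior 1/9 each): that box was opened and seen not to hold the prize — ruled out; weight (1/9)·0 = 0 each.
If it is in any of boxes 3, 4, 7, 8, and 9 (prior 1/9 each): the host has 35 equally likely choices, so probability 1/35; weight (1/9)·(1/35) = 1/315 each.
If it is in box 6 (prior 1/9): the host has 56 equally likely choices, so probability 1/56; weight (1/9)·(1/56) = 1/504.
The weights sum to 1/56.
So P(the gold coin in box 3 | the host opened box 1, box 2, and box 5) = (1/315) / (1/56) = 8/45.

8/45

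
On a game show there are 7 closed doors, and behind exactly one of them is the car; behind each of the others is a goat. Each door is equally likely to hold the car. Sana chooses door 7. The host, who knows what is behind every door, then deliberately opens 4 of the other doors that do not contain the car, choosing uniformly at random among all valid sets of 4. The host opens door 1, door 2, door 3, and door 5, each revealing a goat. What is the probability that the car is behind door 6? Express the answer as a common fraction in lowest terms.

Consider each possible location of the car in turn.
If it is behind any of doors 1, 2, 3, and 5 (prior 1/7 each): that door was opened and seen not to hold the prize — ruled out; weight (1/7)·0 = 0 each.
If it is behind either of doors 4 and 6 (prior 1/7 each): the host has 5 equally likely choices, so probability 1/5; weight (1/7)·(1/5) = 1/35 each.
If it is behind door 7 (prior 1/7): the host has 15 equally likely choices, so probability 1/15; weight (1/7)·(1/15) = 1/105.
The weights sum to 1/15.
So P(the car behind door 6 | the host opened door 1, door 2, door 3, and door 5) = (1/35) / (1/15) = 3/7.

3/7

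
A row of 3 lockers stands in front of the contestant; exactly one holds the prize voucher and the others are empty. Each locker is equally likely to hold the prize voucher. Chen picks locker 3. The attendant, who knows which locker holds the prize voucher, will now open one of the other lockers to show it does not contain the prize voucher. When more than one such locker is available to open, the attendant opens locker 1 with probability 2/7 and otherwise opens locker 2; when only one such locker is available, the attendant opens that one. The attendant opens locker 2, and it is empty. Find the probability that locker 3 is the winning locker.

5/12

Apply Bayes' rule, conditioning on where the prize voucher actually is.
If it is in locker 1 (prior 1/3): only locker 2 is available, probability 1; weight (1/3)·1 = 1/3.
If it is in locker 2 (prior 1/3): the attendant opened locker 2, so this case is ruled out; weight (1/3)·0 = 0.
If it is in locker 3 (prior 1/3): locker 1 is available but not opened, probability 5/7; weight (1/3)·(5/7) = 5/21.
The weights sum to 4/7.
So P(the prize voucher in locker 3 | the attendant opened locker 2) = (5/21) / (4/7) = 5/12.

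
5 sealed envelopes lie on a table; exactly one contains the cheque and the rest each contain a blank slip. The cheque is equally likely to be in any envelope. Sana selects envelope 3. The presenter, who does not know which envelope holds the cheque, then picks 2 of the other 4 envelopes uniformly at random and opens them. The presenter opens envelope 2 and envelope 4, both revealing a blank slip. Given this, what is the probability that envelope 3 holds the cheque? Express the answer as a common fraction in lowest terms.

Condition on the true location of the cheque.
If it is in any of envelopes 1, 3, and 5 (prior 1/5 each): the presenter picks exactly this set with probability 1/6 regardless, and none is the prize; weight (1/5)·(1/6) = 1/30 each.
If it is in either of envelopes 2 and 4 (prior 1/5 each): that envelope was opened and seen not to hold the prize — ruled out; weight (1/5)·0 = 0 each.
The weights sum to 1/10.
So P(the cheque in envelope 3 | the presenter opened envelope 2 and envelope 4) = (1/30) / (1/10) = 1/3.

1/3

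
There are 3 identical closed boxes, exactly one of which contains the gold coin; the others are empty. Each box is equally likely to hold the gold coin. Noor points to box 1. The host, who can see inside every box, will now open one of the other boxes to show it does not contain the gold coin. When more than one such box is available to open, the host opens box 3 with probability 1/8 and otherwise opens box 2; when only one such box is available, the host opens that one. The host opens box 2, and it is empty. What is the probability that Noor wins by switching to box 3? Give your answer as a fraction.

Consider each possible location of the gold coin in turn.
If it is in box 1 (prior 1/3): box 3 is available but not opened, probability 7/8; weight (1/3)·(7/8) = 7/24.
If it is in box 2 (prior 1/3): the host opened box 2, so this case is ruled out; weight (1/3)·0 = 0.
If it is in box 3 (prior 1/3): only box 2 is available, probability 1; weight (1/3)·1 = 1/3.
The weights sum to 5/8.
So P(the gold coin in box 3 | the host opened box 2) = (1/3) / (5/8) = 8/15.

8/15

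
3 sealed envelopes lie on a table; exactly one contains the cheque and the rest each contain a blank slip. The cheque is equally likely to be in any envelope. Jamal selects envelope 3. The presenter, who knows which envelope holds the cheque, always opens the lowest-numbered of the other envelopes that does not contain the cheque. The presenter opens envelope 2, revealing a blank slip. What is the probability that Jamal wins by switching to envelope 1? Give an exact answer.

1

Apply Bayes' rule, conditioning on where the cheque actually is.
If it is in envelope 1 (prior 1/3): envelope 2 is the lowest-numbered option available, probability 1; weight (1/3)·1 = 1/3.
If it is in envelope 2 (prior 1/3): the presenter opened envelope 2, so this case is ruled out; weight (1/3)·0 = 0.
If it is in envelope 3 (prior 1/3): the presenter would have opened envelope 1 instead, probability 0; weight (1/3)·0 = 0.
The weights sum to 1/3.
So P(the cheque in envelope 1 | the presenter opened envelope 2) = (1/3) / (1/3) = 1.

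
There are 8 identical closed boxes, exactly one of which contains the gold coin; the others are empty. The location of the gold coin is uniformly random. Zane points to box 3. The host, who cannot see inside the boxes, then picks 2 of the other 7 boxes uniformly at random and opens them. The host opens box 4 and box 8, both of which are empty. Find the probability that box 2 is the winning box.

Condition on the true location of the gold coin.
If it is in any of boxes 1, 2, 3, 5, 6, and 7 (prior 1/8 each): the host picks exactly this set with probability 1/21 regardless, and none is the prize; weight (1/8)·(1/21) = 1/168 each.
If it is in either of boxes 4 and 8 (prior 1/8 each): that box was opened and seen not to hold the prize — ruled out; weight (1/8)·0 = 0 each.
The weights sum to 1/28.
So P(the gold coin in box 2 | the host opened box 4 and box 8) = (1/168) / (1/28) = 1/6.

1/6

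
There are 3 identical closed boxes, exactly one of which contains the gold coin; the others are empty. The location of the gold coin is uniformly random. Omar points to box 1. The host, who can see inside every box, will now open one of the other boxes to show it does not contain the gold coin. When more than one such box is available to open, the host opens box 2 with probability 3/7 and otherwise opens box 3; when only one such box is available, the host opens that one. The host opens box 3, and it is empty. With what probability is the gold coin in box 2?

7/11

Apply Bayes' rule, conditioning on where the gold coin actually is.
If it is in box 1 (prior 1/3): box 2 is available but not opened, probability 4/7; weight (1/3)·(4/7) = 4/21.
If it is in box 2 (prior 1/3): only box 3 is available, probability 1; weight (1/3)·1 = 1/3.
If it is in box 3 (prior 1/3): the host opened box 3, so this case is ruled out; weight (1/3)·0 = 0.
The weights sum to 11/21.
So P(the gold coin in box 2 | the host opened box 3) = (1/3) / (11/21) = 7/11.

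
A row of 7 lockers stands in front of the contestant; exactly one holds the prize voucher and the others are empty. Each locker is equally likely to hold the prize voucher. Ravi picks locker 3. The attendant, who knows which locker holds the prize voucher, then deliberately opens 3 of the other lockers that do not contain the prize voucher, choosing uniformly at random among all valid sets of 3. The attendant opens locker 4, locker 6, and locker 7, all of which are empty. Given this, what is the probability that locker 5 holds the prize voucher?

Apply Bayes' rule, conditioning on where the prize voucher actually is.
If it is in any of lockers 1, 2, and 5 (prior 1/7 each): the attendant has 10 equally likely choices, so probability 1/10; weight (1/7)·(1/10) = 1/70 each.
If it is in locker 3 (prior 1/7): the attendant has 20 equally likely choices, so probability 1/20; weight (1/7)·(1/20) = 1/140.
If it is in any of lockers 4, 6, and 7 (prior 1/7 each): that locker was opened and seen not to hold the prize — ruled out; weight (1/7)·0 = 0 each.
The weights sum to 1/20.
So P(the prize voucher in locker 5 | the attendant opened locker 4, locker 6, and locker 7) = (1/70) / (1/20) = 2/7.

2/7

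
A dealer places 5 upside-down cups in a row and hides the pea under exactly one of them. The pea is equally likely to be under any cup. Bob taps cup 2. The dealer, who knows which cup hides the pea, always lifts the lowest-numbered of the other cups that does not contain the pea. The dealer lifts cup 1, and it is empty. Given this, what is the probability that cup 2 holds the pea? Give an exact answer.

Condition on the true location of the pea.
If it is under cup 1 (prior 1/5): the dealer opened cup 1, so this case is ruled out; weight (1/5)·0 = 0.
If it is under any of cups 2, 3, 4, and 5 (prior 1/5 each): cup 1 is the lowest-numbered option available, probability 1; weight (1/5)·1 = 1/5 each.
The weights sum to 4/5.
So P(the pea under cup 2 | the dealer opened cup 1) = (1/5) / (4/5) = 1/4.

1/4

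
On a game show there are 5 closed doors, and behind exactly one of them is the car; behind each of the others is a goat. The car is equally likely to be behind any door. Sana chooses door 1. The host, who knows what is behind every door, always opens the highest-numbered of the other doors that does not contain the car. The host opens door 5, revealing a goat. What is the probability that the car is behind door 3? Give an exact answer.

Condition on the true location of the car.
If it is behind any of doors 1, 2, 3, and 4 (prior 1/5 each): door 5 is the highest-numbered option available, probability 1; weight (1/5)·1 = 1/5 each.
If it is behind door 5 (prior 1/5): the host opened door 5, so this case is ruled out; weight (1/5)·0 = 0.
The weights sum to 4/5.
So P(the car behind door 3 | the host opened door 5) = (1/5) / (4/5) = 1/4.

1/4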